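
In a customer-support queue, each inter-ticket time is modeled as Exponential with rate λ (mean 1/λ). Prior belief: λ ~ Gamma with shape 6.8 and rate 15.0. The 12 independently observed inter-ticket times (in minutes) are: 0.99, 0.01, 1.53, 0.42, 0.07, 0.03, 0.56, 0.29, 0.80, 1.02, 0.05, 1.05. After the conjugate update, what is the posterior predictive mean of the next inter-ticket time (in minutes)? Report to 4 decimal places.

1.2258

With a Gamma(shape α, rate β) prior on the exponential rate λ, the posterior after n observations with total T = Σxᵢ is Gamma(α+n, β+T).
Sum of observations T = 6.82 minutes; n = 12.
Posterior: Gamma(6.8+12, 15.0+6.82) = Gamma(18.8, 21.82).
The predictive distribution for the next observation is Lomax; its mean is β/(α−1) = 21.82/17.8 = 1.2258.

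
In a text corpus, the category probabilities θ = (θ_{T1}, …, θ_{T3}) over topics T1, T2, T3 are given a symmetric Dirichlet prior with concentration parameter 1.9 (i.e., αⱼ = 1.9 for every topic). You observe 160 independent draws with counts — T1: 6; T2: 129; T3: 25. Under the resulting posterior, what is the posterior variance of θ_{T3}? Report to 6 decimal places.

0.000816

The Dirichlet prior is conjugate to the Multinomial likelihood: each posterior αⱼ = prior αⱼ + observed count nⱼ.
Posterior concentration: (7.9, 130.9, 26.9), total = 165.7.
Var[θ_j] = α_j(Σα−α_j)/((Σα)²(Σα+1)) = 26.9·138.8/(165.7²·166.7) = 0.000816.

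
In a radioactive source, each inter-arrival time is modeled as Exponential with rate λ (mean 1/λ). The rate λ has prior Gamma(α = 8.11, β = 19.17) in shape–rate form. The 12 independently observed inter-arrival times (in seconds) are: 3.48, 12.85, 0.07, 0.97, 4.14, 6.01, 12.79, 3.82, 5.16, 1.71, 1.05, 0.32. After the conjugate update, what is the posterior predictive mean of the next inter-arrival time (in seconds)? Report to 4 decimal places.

3.7436

With a Gamma(shape α, rate β) prior on the exponential rate λ, the posterior after n observations with total T = Σxᵢ is Gamma(α+n, β+T).
Sum of observations T = 52.37 seconds; n = 12.
Posterior: Gamma(8.11+12, 19.17+52.37) = Gamma(20.11, 71.54).
The predictive distribution for the next observation is Lomax; its mean is β/(α−1) = 71.54/19.11 = 3.7436.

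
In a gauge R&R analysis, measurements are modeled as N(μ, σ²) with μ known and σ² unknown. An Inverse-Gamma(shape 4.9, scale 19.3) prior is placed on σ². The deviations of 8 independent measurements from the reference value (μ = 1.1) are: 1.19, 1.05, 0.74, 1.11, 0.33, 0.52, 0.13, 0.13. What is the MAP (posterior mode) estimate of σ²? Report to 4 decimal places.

2.1874

With known mean μ and an Inverse-Gamma(α, β) prior on σ², the Normal likelihood is conjugate: posterior is Inv-Gamma(α + n/2, β + Σ(xᵢ−μ)²/2).
Σ(xᵢ−μ)² = (1.19)² + (1.05)² + (0.74)² + (1.11)² + (0.33)² + (0.52)² + (0.13)² + (0.13)² = 4.7114.
Posterior: Inv-Gamma(4.9 + 8/2, 19.3 + 4.7114/2) = Inv-Gamma(8.90, 21.65570).
Mode = β/(α+1) = 21.65570/9.90 = 2.1874.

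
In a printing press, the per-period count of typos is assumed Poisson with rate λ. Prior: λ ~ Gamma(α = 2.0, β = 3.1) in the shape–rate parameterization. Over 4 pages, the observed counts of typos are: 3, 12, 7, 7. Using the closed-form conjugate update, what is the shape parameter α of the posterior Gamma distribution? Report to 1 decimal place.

With a Gamma(shape α, rate β) prior, the Poisson likelihood is conjugate: the posterior is Gamma(α + ΣXᵢ, β + n).
Sum of counts S = 29 over n = 4 pages.
Posterior: Gamma(α+S, β+n) = Gamma(2.0+29, 3.1+4) = Gamma(31.0, 7.1).
Posterior α = 31.0.

31.0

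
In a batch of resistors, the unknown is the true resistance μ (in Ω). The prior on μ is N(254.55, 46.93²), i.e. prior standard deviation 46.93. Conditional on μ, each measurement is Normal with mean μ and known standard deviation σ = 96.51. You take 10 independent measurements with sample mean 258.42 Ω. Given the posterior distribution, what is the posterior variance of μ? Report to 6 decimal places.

654.588719

For Normal data with known variance σ², a Normal(μ₀, σ₀²) prior on μ is conjugate. Posterior precision = 1/σ₀² + n/σ²; posterior mean is the precision-weighted average of μ₀ and x̄.
σ₀² = 46.93² = 2202.4249, σ² = 96.51² = 9314.1801; σ² + n·σ₀² = 9314.1801 + 10·2202.4249 = 31338.4291.
Posterior precision = 1/σ₀² + n/σ² = 1/2202.4249 + 10/9314.1801 = (σ² + n·σ₀²)/(σ₀²σ²) = 31338.4291/(2202.4249·9314.1801); posterior variance σₙ² = σ₀²σ²/(σ² + n·σ₀²) = 2202.4249·9314.1801/31338.4291 = 654.588719.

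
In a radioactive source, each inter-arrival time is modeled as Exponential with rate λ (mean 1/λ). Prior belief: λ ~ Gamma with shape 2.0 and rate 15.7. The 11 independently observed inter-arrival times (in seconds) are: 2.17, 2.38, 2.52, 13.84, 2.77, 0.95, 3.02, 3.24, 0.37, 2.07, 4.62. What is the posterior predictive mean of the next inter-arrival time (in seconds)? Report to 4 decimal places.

4.4708

With a Gamma(shape α, rate β) prior on the exponential rate λ, the posterior after n observations with total T = Σxᵢ is Gamma(α+n, β+T).
Sum of observations T = 37.95 seconds; n = 11.
Posterior: Gamma(2.0+11, 15.7+37.95) = Gamma(13.0, 53.65).
The predictive distribution for the next observation is Lomax; its mean is β/(α−1) = 53.65/12.0 = 4.4708.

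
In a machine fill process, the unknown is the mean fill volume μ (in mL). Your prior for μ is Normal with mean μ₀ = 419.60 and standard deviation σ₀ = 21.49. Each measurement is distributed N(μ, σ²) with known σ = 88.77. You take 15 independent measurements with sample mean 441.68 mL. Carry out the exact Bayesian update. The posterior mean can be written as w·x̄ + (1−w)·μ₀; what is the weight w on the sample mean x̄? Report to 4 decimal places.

0.4678

For Normal data with known variance σ², a Normal(μ₀, σ₀²) prior on μ is conjugate. Posterior precision = 1/σ₀² + n/σ²; posterior mean is the precision-weighted average of μ₀ and x̄.
σ₀² = 21.49² = 461.8201, σ² = 88.77² = 7880.1129. Prior precision 1/σ₀² = 1/461.8201; data precision n/σ² = 15/7880.1129.
w = (n/σ²)/(1/σ₀² + n/σ²) = n·σ₀²/(σ² + n·σ₀²) = 15·461.8201/(7880.1129 + 15·461.8201) = 6927.3015/14807.4144 = 0.4678.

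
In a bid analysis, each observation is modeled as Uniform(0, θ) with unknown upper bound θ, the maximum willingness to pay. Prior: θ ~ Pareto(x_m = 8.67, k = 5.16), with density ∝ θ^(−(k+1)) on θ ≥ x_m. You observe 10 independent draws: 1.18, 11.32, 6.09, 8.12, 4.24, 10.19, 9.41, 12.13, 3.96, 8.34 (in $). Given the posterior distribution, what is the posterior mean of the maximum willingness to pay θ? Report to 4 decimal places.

12.9866

A Pareto(scale x_m, shape k) prior on the upper bound θ of Uniform(0, θ) is conjugate: posterior is Pareto(max(x_m, max xᵢ), k + n).
Sample maximum = 12.13; prior scale x_m = 8.67 → posterior scale = max = 12.13.
Posterior shape = 5.16 + 10 = 15.16.
E[θ|data] = k·x_m/(k−1) = 15.16·12.13/14.16 = 12.9866.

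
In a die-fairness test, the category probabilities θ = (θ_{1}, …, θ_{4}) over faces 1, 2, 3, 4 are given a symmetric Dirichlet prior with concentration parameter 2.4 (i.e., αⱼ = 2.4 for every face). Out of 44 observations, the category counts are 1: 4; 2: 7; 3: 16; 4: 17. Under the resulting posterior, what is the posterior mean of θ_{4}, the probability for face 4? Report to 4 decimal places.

The Dirichlet prior is conjugate to the Multinomial likelihood: each posterior αⱼ = prior αⱼ + observed count nⱼ.
Posterior concentration: (6.4, 9.4, 18.4, 19.4), total = 53.6.
E[θ_{4}|data] = α_{4}/Σα = 19.4/53.6 = 0.3619.

0.3619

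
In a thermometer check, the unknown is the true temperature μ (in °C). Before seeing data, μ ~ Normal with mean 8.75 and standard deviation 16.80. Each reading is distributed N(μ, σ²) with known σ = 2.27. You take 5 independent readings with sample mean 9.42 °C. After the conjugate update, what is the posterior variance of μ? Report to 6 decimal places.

For Normal data with known variance σ², a Normal(μ₀, σ₀²) prior on μ is conjugate. Posterior precision = 1/σ₀² + n/σ²; posterior mean is the precision-weighted average of μ₀ and x̄.
σ₀² = 16.80² = 282.24, σ² = 2.27² = 5.1529; σ² + n·σ₀² = 5.1529 + 5·282.24 = 1416.3529.
Posterior precision = 1/σ₀² + n/σ² = 1/282.24 + 5/5.1529 = (σ² + n·σ₀²)/(σ₀²σ²) = 1416.3529/(282.24·5.1529); posterior variance σₙ² = σ₀²σ²/(σ² + n·σ₀²) = 282.24·5.1529/1416.3529 = 1.026831.

1.026831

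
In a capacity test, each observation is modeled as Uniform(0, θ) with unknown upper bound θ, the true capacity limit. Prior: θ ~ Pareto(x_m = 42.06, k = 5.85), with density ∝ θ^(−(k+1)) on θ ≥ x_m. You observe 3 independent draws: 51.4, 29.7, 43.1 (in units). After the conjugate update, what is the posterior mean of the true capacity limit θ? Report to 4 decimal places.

57.9478

A Pareto(scale x_m, shape k) prior on the upper bound θ of Uniform(0, θ) is conjugate: posterior is Pareto(max(x_m, max xᵢ), k + n).
Sample maximum = 51.4; prior scale x_m = 42.06 → posterior scale = max = 51.40.
Posterior shape = 5.85 + 3 = 8.85.
E[θ|data] = k·x_m/(k−1) = 8.85·51.40/7.85 = 57.9478.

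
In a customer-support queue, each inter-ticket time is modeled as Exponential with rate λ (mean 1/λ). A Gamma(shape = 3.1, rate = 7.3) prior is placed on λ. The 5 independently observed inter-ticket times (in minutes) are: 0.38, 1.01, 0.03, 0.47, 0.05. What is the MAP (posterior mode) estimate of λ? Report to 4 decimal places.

0.7684

With a Gamma(shape α, rate β) prior on the exponential rate λ, the posterior after n observations with total T = Σxᵢ is Gamma(α+n, β+T).
Sum of observations T = 1.94 minutes; n = 5.
Posterior: Gamma(3.1+5, 7.3+1.94) = Gamma(8.1, 9.24).
Mode = (α−1)/β = 0.7684.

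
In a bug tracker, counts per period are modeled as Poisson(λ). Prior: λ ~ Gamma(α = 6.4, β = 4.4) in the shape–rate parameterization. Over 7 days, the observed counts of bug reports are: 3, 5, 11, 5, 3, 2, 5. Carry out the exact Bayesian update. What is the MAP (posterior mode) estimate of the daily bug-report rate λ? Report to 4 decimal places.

With a Gamma(shape α, rate β) prior, the Poisson likelihood is conjugate: the posterior is Gamma(α + ΣXᵢ, β + n).
Sum of counts S = 34 over n = 7 days.
Posterior: Gamma(α+S, β+n) = Gamma(6.4+34, 4.4+7) = Gamma(40.4, 11.4).
Mode of Gamma(α,β) for α≥1 is (α−1)/β = 39.4/11.4 = 3.4561.

3.4561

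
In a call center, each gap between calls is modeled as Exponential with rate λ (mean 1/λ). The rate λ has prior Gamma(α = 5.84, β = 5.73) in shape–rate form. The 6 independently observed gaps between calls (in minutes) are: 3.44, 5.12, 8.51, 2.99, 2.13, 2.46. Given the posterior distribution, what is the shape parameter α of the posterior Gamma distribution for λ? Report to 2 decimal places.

With a Gamma(shape α, rate β) prior on the exponential rate λ, the posterior after n observations with total T = Σxᵢ is Gamma(α+n, β+T).
Sum of observations T = 24.65 minutes; n = 6.
Posterior: Gamma(5.84+6, 5.73+24.65) = Gamma(11.84, 30.38).
Posterior α = 11.84.

11.84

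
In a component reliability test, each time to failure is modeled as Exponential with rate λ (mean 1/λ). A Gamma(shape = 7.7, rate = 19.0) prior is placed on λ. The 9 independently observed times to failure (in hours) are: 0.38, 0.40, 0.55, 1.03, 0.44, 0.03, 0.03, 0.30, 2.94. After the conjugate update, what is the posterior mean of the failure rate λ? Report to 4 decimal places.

With a Gamma(shape α, rate β) prior on the exponential rate λ, the posterior after n observations with total T = Σxᵢ is Gamma(α+n, β+T).
Sum of observations T = 6.10 hours; n = 9.
Posterior: Gamma(7.7+9, 19.0+6.10) = Gamma(16.7, 25.10).
Posterior mean of λ = α/β = 16.7/25.10 = 0.6653.

0.6653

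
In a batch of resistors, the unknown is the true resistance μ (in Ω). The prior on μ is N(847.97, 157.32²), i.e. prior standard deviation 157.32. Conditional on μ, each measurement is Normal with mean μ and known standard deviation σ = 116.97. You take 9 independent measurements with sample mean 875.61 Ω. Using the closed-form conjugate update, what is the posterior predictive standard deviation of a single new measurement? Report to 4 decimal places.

For Normal data with known variance σ², a Normal(μ₀, σ₀²) prior on μ is conjugate. Posterior precision = 1/σ₀² + n/σ²; posterior mean is the precision-weighted average of μ₀ and x̄.
σ₀² = 157.32² = 24749.5824, σ² = 116.97² = 13681.9809; σ² + n·σ₀² = 13681.9809 + 9·24749.5824 = 236428.2225.
Posterior precision = 1/σ₀² + n/σ² = 1/24749.5824 + 9/13681.9809 = (σ² + n·σ₀²)/(σ₀²σ²) = 236428.2225/(24749.5824·13681.9809); posterior variance σₙ² = σ₀²σ²/(σ² + n·σ₀²) = 24749.5824·13681.9809/236428.2225 = 1432.245737.
Predictive variance for one new observation = σₙ² + σ² = 24749.5824·13681.9809/236428.2225 + 13681.9809 = σ²·(σ₀² + 236428.2225)/236428.2225 = 13681.9809·261177.8049/236428.2225 = 15114.226637; SD = √(13681.9809·261177.8049/236428.2225) = 122.9399.

122.9399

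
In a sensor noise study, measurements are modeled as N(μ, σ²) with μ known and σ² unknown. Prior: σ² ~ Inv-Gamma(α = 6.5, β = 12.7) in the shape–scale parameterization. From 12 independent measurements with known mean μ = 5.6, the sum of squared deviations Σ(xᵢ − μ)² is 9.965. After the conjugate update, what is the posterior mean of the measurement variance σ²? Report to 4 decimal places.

1.5376

With known mean μ and an Inverse-Gamma(α, β) prior on σ², the Normal likelihood is conjugate: posterior is Inv-Gamma(α + n/2, β + Σ(xᵢ−μ)²/2).
Posterior: Inv-Gamma(6.5 + 12/2, 12.7 + 9.965/2) = Inv-Gamma(12.50, 17.6825).
E[σ²|data] = β/(α−1) = 17.6825/11.50 = 1.5376.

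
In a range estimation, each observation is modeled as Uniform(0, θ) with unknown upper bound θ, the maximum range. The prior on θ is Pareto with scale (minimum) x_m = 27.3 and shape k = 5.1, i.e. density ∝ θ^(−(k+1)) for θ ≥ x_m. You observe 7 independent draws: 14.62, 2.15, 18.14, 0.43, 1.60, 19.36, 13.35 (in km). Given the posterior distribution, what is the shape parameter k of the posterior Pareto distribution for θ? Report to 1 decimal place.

12.1

A Pareto(scale x_m, shape k) prior on the upper bound θ of Uniform(0, θ) is conjugate: posterior is Pareto(max(x_m, max xᵢ), k + n).
Sample maximum = 19.36; prior scale x_m = 27.3 → posterior scale = max = 27.30.
Posterior shape = 5.1 + 7 = 12.1.
Posterior shape k = 12.1.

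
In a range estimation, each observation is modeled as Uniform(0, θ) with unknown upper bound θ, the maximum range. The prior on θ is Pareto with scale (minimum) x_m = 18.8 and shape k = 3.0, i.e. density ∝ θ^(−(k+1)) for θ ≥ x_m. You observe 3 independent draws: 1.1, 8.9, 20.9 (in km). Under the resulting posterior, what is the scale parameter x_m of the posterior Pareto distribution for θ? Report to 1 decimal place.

A Pareto(scale x_m, shape k) prior on the upper bound θ of Uniform(0, θ) is conjugate: posterior is Pareto(max(x_m, max xᵢ), k + n).
Sample maximum = 20.9; prior scale x_m = 18.8 → posterior scale = max = 20.9.
Posterior shape = 3.0 + 3 = 6.0.
Posterior scale x_m = 20.9.

20.9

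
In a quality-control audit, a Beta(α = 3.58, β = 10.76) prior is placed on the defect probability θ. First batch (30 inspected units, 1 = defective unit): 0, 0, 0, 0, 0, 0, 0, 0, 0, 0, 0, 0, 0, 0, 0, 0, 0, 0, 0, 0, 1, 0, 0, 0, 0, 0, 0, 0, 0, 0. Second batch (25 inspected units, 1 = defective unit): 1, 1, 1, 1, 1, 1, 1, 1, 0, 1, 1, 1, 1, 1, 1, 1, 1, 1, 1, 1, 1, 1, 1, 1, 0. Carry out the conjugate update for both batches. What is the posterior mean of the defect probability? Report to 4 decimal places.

0.3978

The Beta prior is conjugate to a Binomial/Bernoulli likelihood; the update adds successes to α and failures to β.
After batch 1: Beta(3.58+1, 10.76+29) = Beta(4.58, 39.76).
After batch 2: Beta(4.58+23, 39.76+2) = Beta(27.58, 41.76).
Posterior mean = α/(α+β) = 27.58/69.34 = 0.3978.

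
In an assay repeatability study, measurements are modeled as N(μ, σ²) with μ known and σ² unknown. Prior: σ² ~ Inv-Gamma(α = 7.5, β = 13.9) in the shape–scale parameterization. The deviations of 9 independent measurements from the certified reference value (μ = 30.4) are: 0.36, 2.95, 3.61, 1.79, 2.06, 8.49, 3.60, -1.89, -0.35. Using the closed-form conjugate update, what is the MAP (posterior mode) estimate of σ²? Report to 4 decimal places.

With known mean μ and an Inverse-Gamma(α, β) prior on σ², the Normal likelihood is conjugate: posterior is Inv-Gamma(α + n/2, β + Σ(xᵢ−μ)²/2).
Σ(xᵢ−μ)² = (0.36)² + (2.95)² + (3.61)² + (1.79)² + (2.06)² + (8.49)² + (3.60)² + (-1.89)² + (-0.35)² = 118.0466.
Posterior: Inv-Gamma(7.5 + 9/2, 13.9 + 118.0466/2) = Inv-Gamma(12.00, 72.92330).
Mode = β/(α+1) = 72.92330/13.00 = 5.6095.

5.6095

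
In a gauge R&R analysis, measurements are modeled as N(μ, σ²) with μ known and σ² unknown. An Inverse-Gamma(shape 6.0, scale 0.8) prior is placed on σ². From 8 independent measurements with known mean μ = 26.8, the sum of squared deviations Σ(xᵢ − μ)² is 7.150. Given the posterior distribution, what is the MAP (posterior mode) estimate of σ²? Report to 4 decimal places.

With known mean μ and an Inverse-Gamma(α, β) prior on σ², the Normal likelihood is conjugate: posterior is Inv-Gamma(α + n/2, β + Σ(xᵢ−μ)²/2).
Posterior: Inv-Gamma(6.0 + 8/2, 0.8 + 7.150/2) = Inv-Gamma(10.00, 4.3750).
Mode = β/(α+1) = 4.3750/11.00 = 0.3977.

0.3977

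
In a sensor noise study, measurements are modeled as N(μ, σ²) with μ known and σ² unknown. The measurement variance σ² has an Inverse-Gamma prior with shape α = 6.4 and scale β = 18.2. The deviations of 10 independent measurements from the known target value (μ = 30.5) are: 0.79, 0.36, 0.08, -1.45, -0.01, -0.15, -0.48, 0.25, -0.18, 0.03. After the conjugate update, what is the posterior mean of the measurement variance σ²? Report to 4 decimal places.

1.9044

With known mean μ and an Inverse-Gamma(α, β) prior on σ², the Normal likelihood is conjugate: posterior is Inv-Gamma(α + n/2, β + Σ(xᵢ−μ)²/2).
Σ(xᵢ−μ)² = (0.79)² + (0.36)² + (0.08)² + (-1.45)² + (-0.01)² + (-0.15)² + (-0.48)² + (0.25)² + (-0.18)² + (0.03)² = 3.2114.
Posterior: Inv-Gamma(6.4 + 10/2, 18.2 + 3.2114/2) = Inv-Gamma(11.40, 19.80570).
E[σ²|data] = β/(α−1) = 19.80570/10.40 = 1.9044.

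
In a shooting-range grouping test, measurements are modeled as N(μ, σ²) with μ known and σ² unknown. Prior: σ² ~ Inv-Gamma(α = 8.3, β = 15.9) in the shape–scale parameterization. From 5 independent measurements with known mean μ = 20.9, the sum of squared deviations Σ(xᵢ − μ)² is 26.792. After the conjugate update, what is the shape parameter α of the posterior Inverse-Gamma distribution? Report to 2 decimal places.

10.80

With known mean μ and an Inverse-Gamma(α, β) prior on σ², the Normal likelihood is conjugate: posterior is Inv-Gamma(α + n/2, β + Σ(xᵢ−μ)²/2).
Posterior: Inv-Gamma(8.3 + 5/2, 15.9 + 26.792/2) = Inv-Gamma(10.80, 29.2960).
Posterior α = 10.80.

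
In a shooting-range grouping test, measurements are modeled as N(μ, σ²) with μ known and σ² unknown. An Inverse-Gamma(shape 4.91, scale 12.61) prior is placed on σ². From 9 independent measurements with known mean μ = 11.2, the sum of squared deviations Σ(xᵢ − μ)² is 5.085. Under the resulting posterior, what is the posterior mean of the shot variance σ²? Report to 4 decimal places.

1.8017

With known mean μ and an Inverse-Gamma(α, β) prior on σ², the Normal likelihood is conjugate: posterior is Inv-Gamma(α + n/2, β + Σ(xᵢ−μ)²/2).
Posterior: Inv-Gamma(4.91 + 9/2, 12.61 + 5.085/2) = Inv-Gamma(9.41, 15.1525).
E[σ²|data] = β/(α−1) = 15.1525/8.41 = 1.8017.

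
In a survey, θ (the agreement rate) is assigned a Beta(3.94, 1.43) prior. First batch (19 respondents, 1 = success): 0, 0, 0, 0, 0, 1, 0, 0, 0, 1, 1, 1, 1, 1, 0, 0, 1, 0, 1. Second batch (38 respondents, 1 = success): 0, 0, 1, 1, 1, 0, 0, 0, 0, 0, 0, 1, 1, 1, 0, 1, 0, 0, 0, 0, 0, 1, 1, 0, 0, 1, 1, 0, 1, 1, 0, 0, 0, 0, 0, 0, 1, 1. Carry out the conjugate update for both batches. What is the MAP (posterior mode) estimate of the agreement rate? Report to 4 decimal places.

The Beta prior is conjugate to a Binomial/Bernoulli likelihood; the update adds successes to α and failures to β.
After batch 1: Beta(3.94+8, 1.43+11) = Beta(11.94, 12.43).
After batch 2: Beta(11.94+15, 12.43+23) = Beta(26.94, 35.43).
Mode of Beta(a,b) for a,b>1 is (a−1)/(a+b−2) = 25.94/60.37 = 0.4297.

0.4297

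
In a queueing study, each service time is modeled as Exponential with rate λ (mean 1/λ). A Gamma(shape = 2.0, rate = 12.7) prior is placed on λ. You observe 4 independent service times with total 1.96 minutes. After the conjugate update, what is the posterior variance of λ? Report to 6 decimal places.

With a Gamma(shape α, rate β) prior on the exponential rate λ, the posterior after n observations with total T = Σxᵢ is Gamma(α+n, β+T).
Posterior: Gamma(2.0+4, 12.7+1.96) = Gamma(6.0, 14.66).
Var = α/β² = 0.027918.

0.027918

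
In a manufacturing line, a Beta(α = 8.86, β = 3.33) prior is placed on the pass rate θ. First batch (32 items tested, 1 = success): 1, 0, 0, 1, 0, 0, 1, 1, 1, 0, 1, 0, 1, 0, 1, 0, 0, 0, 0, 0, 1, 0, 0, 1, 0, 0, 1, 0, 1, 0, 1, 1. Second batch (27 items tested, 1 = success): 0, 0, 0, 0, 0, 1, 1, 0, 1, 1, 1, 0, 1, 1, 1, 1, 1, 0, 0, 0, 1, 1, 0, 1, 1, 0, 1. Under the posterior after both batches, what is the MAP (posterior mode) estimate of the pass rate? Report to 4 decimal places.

0.5327

The Beta prior is conjugate to a Binomial/Bernoulli likelihood; the update adds successes to α and failures to β.
After batch 1: Beta(8.86+14, 3.33+18) = Beta(22.86, 21.33).
After batch 2: Beta(22.86+15, 21.33+12) = Beta(37.86, 33.33).
Mode of Beta(a,b) for a,b>1 is (a−1)/(a+b−2) = 36.86/69.19 = 0.5327.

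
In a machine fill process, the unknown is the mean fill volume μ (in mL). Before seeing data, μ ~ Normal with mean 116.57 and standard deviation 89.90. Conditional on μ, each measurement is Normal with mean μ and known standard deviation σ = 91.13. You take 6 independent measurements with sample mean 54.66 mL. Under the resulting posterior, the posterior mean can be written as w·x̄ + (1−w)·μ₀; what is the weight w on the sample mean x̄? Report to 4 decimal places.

0.8538

For Normal data with known variance σ², a Normal(μ₀, σ₀²) prior on μ is conjugate. Posterior precision = 1/σ₀² + n/σ²; posterior mean is the precision-weighted average of μ₀ and x̄.
σ₀² = 89.90² = 8082.01, σ² = 91.13² = 8304.6769. Prior precision 1/σ₀² = 1/8082.01; data precision n/σ² = 6/8304.6769.
w = (n/σ²)/(1/σ₀² + n/σ²) = n·σ₀²/(σ² + n·σ₀²) = 6·8082.01/(8304.6769 + 6·8082.01) = 48492.06/56796.7369 = 0.8538.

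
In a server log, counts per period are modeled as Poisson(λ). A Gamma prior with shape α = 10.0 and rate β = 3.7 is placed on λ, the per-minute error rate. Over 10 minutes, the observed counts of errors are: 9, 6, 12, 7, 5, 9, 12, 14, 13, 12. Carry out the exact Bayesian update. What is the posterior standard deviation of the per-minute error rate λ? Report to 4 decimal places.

0.7621

With a Gamma(shape α, rate β) prior, the Poisson likelihood is conjugate: the posterior is Gamma(α + ΣXᵢ, β + n).
Sum of counts S = 99 over n = 10 minutes.
Posterior: Gamma(α+S, β+n) = Gamma(10.0+99, 3.7+10) = Gamma(109.0, 13.7).
SD = √α/β = √109.0/13.7 = 0.7621.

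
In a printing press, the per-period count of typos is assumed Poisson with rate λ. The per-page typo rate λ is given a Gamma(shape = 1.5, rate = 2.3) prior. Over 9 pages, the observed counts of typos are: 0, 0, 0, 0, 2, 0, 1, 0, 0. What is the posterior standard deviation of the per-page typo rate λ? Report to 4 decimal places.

With a Gamma(shape α, rate β) prior, the Poisson likelihood is conjugate: the posterior is Gamma(α + ΣXᵢ, β + n).
Sum of counts S = 3 over n = 9 pages.
Posterior: Gamma(α+S, β+n) = Gamma(1.5+3, 2.3+9) = Gamma(4.5, 11.3).
SD = √α/β = √4.5/11.3 = 0.1877.

0.1877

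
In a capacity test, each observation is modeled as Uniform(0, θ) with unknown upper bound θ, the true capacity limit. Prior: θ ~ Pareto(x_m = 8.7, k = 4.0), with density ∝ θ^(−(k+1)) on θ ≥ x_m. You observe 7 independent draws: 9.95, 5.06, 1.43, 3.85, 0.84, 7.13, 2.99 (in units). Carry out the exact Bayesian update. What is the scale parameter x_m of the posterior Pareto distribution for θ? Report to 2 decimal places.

A Pareto(scale x_m, shape k) prior on the upper bound θ of Uniform(0, θ) is conjugate: posterior is Pareto(max(x_m, max xᵢ), k + n).
Sample maximum = 9.95; prior scale x_m = 8.7 → posterior scale = max = 9.95.
Posterior shape = 4.0 + 7 = 11.0.
Posterior scale x_m = 9.95.

9.95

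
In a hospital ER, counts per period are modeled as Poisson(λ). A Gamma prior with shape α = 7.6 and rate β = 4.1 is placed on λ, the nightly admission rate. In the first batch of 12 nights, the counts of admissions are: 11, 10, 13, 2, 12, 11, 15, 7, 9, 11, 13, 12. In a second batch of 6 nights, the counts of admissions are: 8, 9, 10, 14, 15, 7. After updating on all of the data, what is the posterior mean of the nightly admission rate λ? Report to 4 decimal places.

8.8959

With a Gamma(shape α, rate β) prior, the Poisson likelihood is conjugate: the posterior is Gamma(α + ΣXᵢ, β + n).
Batch 1: sum of counts S = 126 over n = 12 nights.
After batch 1: Gamma(α+S, β+n) = Gamma(7.6+126, 4.1+12) = Gamma(133.6, 16.1).
Batch 2: sum of counts S = 63 over n = 6 nights.
After batch 2: Gamma(α+S, β+n) = Gamma(133.6+63, 16.1+6) = Gamma(196.6, 22.1).
Posterior mean = α/β = 196.6/22.1 = 8.8959.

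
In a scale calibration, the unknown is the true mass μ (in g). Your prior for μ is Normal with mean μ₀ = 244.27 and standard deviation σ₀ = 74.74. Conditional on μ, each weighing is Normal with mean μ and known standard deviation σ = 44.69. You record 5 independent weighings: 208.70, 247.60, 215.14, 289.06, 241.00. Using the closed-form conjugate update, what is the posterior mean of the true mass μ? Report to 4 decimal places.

240.5649

For Normal data with known variance σ², a Normal(μ₀, σ₀²) prior on μ is conjugate. Posterior precision = 1/σ₀² + n/σ²; posterior mean is the precision-weighted average of μ₀ and x̄.
Σxᵢ = 208.70 + 247.60 + 215.14 + 289.06 + 241.00 = 1201.5, so n·x̄ = 1201.5.
σ₀² = 74.74² = 5586.0676, σ² = 44.69² = 1997.1961; σ² + n·σ₀² = 1997.1961 + 5·5586.0676 = 29927.5341.
Posterior mean = (μ₀/σ₀² + n·x̄/σ²)/(1/σ₀² + n/σ²) = (σ²·μ₀ + σ₀²·n·x̄)/(σ² + n·σ₀²) = (1997.1961·244.27 + 5586.0676·1201.5)/29927.5341 = 7199515.312747/29927.5341 = 240.5649.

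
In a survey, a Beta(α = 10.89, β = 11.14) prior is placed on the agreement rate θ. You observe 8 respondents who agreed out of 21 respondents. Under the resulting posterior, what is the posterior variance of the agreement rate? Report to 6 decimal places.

0.005593

The Beta prior is conjugate to a Binomial/Bernoulli likelihood; the update adds successes to α and failures to β.
Posterior: Beta(α+k, β+n−k) = Beta(10.89+8, 11.14+13) = Beta(18.89, 24.14).
Var = αβ/((α+β)²(α+β+1)) = 18.89·24.14/(43.03²·44.03) = 0.005593.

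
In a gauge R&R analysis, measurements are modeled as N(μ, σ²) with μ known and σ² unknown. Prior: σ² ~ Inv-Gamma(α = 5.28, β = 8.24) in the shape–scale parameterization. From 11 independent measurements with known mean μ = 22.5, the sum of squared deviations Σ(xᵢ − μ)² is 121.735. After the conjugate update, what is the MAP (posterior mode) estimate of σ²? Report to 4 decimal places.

5.8665

With known mean μ and an Inverse-Gamma(α, β) prior on σ², the Normal likelihood is conjugate: posterior is Inv-Gamma(α + n/2, β + Σ(xᵢ−μ)²/2).
Posterior: Inv-Gamma(5.28 + 11/2, 8.24 + 121.735/2) = Inv-Gamma(10.78, 69.1075).
Mode = β/(α+1) = 69.1075/11.78 = 5.8665.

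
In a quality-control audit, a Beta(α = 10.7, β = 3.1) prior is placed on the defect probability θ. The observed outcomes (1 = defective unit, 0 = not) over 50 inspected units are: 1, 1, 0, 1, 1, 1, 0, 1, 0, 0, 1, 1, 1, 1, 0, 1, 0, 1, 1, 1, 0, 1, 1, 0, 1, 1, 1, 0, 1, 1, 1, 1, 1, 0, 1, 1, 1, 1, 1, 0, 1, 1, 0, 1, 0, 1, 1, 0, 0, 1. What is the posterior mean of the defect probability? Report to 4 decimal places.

0.7163

The Beta prior is conjugate to a Binomial/Bernoulli likelihood; the update adds successes to α and failures to β.
Posterior: Beta(α+k, β+n−k) = Beta(10.7+35, 3.1+15) = Beta(45.7, 18.1).
Posterior mean = α/(α+β) = 45.7/63.8 = 0.7163.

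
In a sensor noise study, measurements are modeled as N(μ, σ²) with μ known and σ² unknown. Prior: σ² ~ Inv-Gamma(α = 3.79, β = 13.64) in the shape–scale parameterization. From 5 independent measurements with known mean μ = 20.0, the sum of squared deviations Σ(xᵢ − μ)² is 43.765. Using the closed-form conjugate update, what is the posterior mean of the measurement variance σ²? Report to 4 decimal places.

6.7150

With known mean μ and an Inverse-Gamma(α, β) prior on σ², the Normal likelihood is conjugate: posterior is Inv-Gamma(α + n/2, β + Σ(xᵢ−μ)²/2).
Posterior: Inv-Gamma(3.79 + 5/2, 13.64 + 43.765/2) = Inv-Gamma(6.29, 35.5225).
E[σ²|data] = β/(α−1) = 35.5225/5.29 = 6.7150.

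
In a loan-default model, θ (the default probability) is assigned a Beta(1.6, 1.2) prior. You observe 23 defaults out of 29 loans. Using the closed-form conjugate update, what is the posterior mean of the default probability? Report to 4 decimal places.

The Beta prior is conjugate to a Binomial/Bernoulli likelihood; the update adds successes to α and failures to β.
Posterior: Beta(α+k, β+n−k) = Beta(1.6+23, 1.2+6) = Beta(24.6, 7.2).
Posterior mean = α/(α+β) = 24.6/31.8 = 0.7736.

0.7736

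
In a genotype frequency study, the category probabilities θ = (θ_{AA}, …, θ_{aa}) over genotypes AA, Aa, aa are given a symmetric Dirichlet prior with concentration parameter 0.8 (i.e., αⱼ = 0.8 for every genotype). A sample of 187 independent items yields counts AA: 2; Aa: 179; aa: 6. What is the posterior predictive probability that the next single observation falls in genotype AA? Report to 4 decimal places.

The Dirichlet prior is conjugate to the Multinomial likelihood: each posterior αⱼ = prior αⱼ + observed count nⱼ.
Posterior concentration: (2.8, 179.8, 6.8), total = 189.4.
P(next = AA | data) = α_{AA}/Σα = 0.0148.

0.0148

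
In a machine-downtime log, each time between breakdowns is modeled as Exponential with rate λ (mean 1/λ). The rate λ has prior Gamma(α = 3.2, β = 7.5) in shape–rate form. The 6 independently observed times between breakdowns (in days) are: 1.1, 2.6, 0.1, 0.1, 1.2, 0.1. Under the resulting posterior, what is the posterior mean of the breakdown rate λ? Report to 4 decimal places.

0.7244

With a Gamma(shape α, rate β) prior on the exponential rate λ, the posterior after n observations with total T = Σxᵢ is Gamma(α+n, β+T).
Sum of observations T = 5.2 days; n = 6.
Posterior: Gamma(3.2+6, 7.5+5.2) = Gamma(9.2, 12.7).
Posterior mean of λ = α/β = 9.2/12.7 = 0.7244.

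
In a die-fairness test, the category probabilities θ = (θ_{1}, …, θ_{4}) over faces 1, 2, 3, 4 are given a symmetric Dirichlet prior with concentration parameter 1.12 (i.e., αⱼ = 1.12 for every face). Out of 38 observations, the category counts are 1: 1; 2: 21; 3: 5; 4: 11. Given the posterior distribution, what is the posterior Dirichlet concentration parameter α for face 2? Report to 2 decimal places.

22.12

The Dirichlet prior is conjugate to the Multinomial likelihood: each posterior αⱼ = prior αⱼ + observed count nⱼ.
Posterior concentration: (2.12, 22.12, 6.12, 12.12), total = 42.48.
α_{2} = 1.12 + 21 = 22.12.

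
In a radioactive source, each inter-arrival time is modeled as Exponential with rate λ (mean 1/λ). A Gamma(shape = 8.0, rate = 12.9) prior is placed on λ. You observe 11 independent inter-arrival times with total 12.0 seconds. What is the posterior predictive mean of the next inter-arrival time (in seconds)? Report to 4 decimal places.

With a Gamma(shape α, rate β) prior on the exponential rate λ, the posterior after n observations with total T = Σxᵢ is Gamma(α+n, β+T).
Posterior: Gamma(8.0+11, 12.9+12.0) = Gamma(19.0, 24.9).
The predictive distribution for the next observation is Lomax; its mean is β/(α−1) = 24.9/18.0 = 1.3833.

1.3833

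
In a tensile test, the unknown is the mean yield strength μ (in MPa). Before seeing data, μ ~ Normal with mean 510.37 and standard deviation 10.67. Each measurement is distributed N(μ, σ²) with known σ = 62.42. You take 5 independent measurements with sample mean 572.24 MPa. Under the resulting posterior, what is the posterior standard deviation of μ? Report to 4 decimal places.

9.9667

For Normal data with known variance σ², a Normal(μ₀, σ₀²) prior on μ is conjugate. Posterior precision = 1/σ₀² + n/σ²; posterior mean is the precision-weighted average of μ₀ and x̄.
σ₀² = 10.67² = 113.8489, σ² = 62.42² = 3896.2564; σ² + n·σ₀² = 3896.2564 + 5·113.8489 = 4465.5009.
Posterior precision = 1/σ₀² + n/σ² = 1/113.8489 + 5/3896.2564 = (σ² + n·σ₀²)/(σ₀²σ²) = 4465.5009/(113.8489·3896.2564); posterior variance σₙ² = σ₀²σ²/(σ² + n·σ₀²) = 113.8489·3896.2564/4465.5009 = 99.335890.
Posterior SD = √σₙ² = √(113.8489·3896.2564/4465.5009) = 9.9667.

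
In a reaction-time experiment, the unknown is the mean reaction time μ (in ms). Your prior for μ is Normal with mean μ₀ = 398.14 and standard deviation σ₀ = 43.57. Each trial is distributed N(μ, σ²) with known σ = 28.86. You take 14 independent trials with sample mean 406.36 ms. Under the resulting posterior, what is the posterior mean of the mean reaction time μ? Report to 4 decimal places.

406.1102

For Normal data with known variance σ², a Normal(μ₀, σ₀²) prior on μ is conjugate. Posterior precision = 1/σ₀² + n/σ²; posterior mean is the precision-weighted average of μ₀ and x̄.
n·x̄ = 14·406.36 = 5689.04.
σ₀² = 43.57² = 1898.3449, σ² = 28.86² = 832.8996; σ² + n·σ₀² = 832.8996 + 14·1898.3449 = 27409.7282.
Posterior mean = (μ₀/σ₀² + n·x̄/σ²)/(1/σ₀² + n/σ²) = (σ²·μ₀ + σ₀²·n·x̄)/(σ² + n·σ₀²) = (832.8996·398.14 + 1898.3449·5689.04)/27409.7282 = 11131370.71664/27409.7282 = 406.1102.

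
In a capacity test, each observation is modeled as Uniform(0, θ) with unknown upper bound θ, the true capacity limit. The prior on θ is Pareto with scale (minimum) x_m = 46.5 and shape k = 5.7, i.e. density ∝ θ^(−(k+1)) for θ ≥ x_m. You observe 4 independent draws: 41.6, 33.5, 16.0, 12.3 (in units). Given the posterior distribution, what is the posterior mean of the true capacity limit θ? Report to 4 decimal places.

A Pareto(scale x_m, shape k) prior on the upper bound θ of Uniform(0, θ) is conjugate: posterior is Pareto(max(x_m, max xᵢ), k + n).
Sample maximum = 41.6; prior scale x_m = 46.5 → posterior scale = max = 46.5.
Posterior shape = 5.7 + 4 = 9.7.
E[θ|data] = k·x_m/(k−1) = 9.7·46.5/8.7 = 51.8448.

51.8448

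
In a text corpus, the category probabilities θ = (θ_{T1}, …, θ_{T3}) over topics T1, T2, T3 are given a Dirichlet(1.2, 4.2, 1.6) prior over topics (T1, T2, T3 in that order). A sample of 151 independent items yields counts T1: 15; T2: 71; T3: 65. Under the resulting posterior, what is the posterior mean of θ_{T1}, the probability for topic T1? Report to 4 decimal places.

The Dirichlet prior is conjugate to the Multinomial likelihood: each posterior αⱼ = prior αⱼ + observed count nⱼ.
Posterior concentration: (16.2, 75.2, 66.6), total = 158.0.
E[θ_{T1}|data] = α_{T1}/Σα = 16.2/158.0 = 0.1025.

0.1025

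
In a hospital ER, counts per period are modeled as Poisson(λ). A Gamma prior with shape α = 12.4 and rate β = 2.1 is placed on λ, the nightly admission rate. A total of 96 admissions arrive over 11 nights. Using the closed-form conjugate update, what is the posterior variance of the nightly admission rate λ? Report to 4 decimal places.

With a Gamma(shape α, rate β) prior, the Poisson likelihood is conjugate: the posterior is Gamma(α + ΣXᵢ, β + n).
Posterior: Gamma(α+S, β+n) = Gamma(12.4+96, 2.1+11) = Gamma(108.4, 13.1).
Var = α/β² = 108.4/13.1² = 0.6317.

0.6317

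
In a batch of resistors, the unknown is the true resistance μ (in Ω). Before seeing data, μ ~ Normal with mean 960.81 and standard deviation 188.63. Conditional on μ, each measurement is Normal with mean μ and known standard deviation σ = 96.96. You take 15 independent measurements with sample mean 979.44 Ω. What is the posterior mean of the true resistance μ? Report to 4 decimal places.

979.1175

For Normal data with known variance σ², a Normal(μ₀, σ₀²) prior on μ is conjugate. Posterior precision = 1/σ₀² + n/σ²; posterior mean is the precision-weighted average of μ₀ and x̄.
n·x̄ = 15·979.44 = 14691.6.
σ₀² = 188.63² = 35581.2769, σ² = 96.96² = 9401.2416; σ² + n·σ₀² = 9401.2416 + 15·35581.2769 = 543120.3951.
Posterior mean = (μ₀/σ₀² + n·x̄/σ²)/(1/σ₀² + n/σ²) = (σ²·μ₀ + σ₀²·n·x̄)/(σ² + n·σ₀²) = (9401.2416·960.81 + 35581.2769·14691.6)/543120.3951 = 531778694.645736/543120.3951 = 979.1175.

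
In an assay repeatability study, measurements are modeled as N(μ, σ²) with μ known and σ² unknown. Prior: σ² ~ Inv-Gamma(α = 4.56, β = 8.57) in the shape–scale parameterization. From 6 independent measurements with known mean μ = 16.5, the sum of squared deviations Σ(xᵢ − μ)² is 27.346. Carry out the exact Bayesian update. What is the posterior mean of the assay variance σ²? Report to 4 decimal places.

3.3907

With known mean μ and an Inverse-Gamma(α, β) prior on σ², the Normal likelihood is conjugate: posterior is Inv-Gamma(α + n/2, β + Σ(xᵢ−μ)²/2).
Posterior: Inv-Gamma(4.56 + 6/2, 8.57 + 27.346/2) = Inv-Gamma(7.56, 22.2430).
E[σ²|data] = β/(α−1) = 22.2430/6.56 = 3.3907.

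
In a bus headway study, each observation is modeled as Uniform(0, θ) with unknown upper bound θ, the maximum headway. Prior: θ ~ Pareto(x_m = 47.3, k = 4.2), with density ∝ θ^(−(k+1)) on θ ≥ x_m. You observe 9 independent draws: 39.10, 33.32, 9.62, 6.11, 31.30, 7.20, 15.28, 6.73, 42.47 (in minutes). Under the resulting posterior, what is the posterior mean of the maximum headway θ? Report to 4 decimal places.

A Pareto(scale x_m, shape k) prior on the upper bound θ of Uniform(0, θ) is conjugate: posterior is Pareto(max(x_m, max xᵢ), k + n).
Sample maximum = 42.47; prior scale x_m = 47.3 → posterior scale = max = 47.30.
Posterior shape = 4.2 + 9 = 13.2.
E[θ|data] = k·x_m/(k−1) = 13.2·47.30/12.2 = 51.1770.

51.1770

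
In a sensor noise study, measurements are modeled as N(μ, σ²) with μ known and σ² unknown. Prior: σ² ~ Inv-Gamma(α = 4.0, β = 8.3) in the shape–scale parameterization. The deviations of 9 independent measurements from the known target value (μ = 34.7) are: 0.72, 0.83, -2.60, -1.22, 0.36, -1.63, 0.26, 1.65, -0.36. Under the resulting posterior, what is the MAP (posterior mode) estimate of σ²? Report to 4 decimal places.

1.6717

With known mean μ and an Inverse-Gamma(α, β) prior on σ², the Normal likelihood is conjugate: posterior is Inv-Gamma(α + n/2, β + Σ(xᵢ−μ)²/2).
Σ(xᵢ−μ)² = (0.72)² + (0.83)² + (-2.60)² + (-1.22)² + (0.36)² + (-1.63)² + (0.26)² + (1.65)² + (-0.36)² = 15.1619.
Posterior: Inv-Gamma(4.0 + 9/2, 8.3 + 15.1619/2) = Inv-Gamma(8.50, 15.88095).
Mode = β/(α+1) = 15.88095/9.50 = 1.6717.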